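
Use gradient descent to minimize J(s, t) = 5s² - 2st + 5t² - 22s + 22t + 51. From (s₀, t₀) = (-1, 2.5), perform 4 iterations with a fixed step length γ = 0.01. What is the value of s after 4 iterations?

0.22171968

∇J = (10s - 2t - 22, -2s + 10t + 22)
(s₁, t₁) = (-1, 2.5) − 0.01·(-37, 49) = (-0.63, 2.01)
(s₂, t₂) = (-0.63, 2.01) − 0.01·(-32.32, 43.36) = (-0.3068, 1.5764)
(s₃, t₃) = (-0.3068, 1.5764) − 0.01·(-28.2208, 38.3776) = (-0.024592, 1.192624)
(s₄, t₄) = (-0.024592, 1.192624) − 0.01·(-24.631168, 33.975424) = (0.22171968, 0.85286976)
s = 0.22171968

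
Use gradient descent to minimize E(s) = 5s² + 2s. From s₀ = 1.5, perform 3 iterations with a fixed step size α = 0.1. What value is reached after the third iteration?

-0.2

E′(s) = 10s + 2
s₁ = 1.5 − 0.1·17 = -0.2
s₂ = -0.2 − 0.1·0 = -0.2
s₃ = -0.2 − 0.1·0 = -0.2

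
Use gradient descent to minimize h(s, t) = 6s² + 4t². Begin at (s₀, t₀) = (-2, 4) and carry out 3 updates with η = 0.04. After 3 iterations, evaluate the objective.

∇h = (12s, 8t)
Step 1: at (-2, 4), ∇h = (-24, 32) → (-2, 4) − 0.04·(-24, 32) = (-1.04, 2.72)
Step 2: at (-1.04, 2.72), ∇h = (-12.48, 21.76) → (-1.04, 2.72) − 0.04·(-12.48, 21.76) = (-0.5408, 1.8496)
Step 3: at (-0.5408, 1.8496), ∇h = (-6.4896, 14.7968) → (-0.5408, 1.8496) − 0.04·(-6.4896, 14.7968) = (-0.281216, 1.257728)
h(-0.281216, 1.257728) = 6.802013519872

6.802013519872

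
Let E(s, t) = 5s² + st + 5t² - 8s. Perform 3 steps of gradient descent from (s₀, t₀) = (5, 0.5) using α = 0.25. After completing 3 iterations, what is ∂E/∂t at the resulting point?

-108.9453125

∇E = (10s + t - 8, s + 10t)
(s₁, t₁) = (5, 0.5) − 0.25·(42.5, 10) = (-5.625, -2)
(s₂, t₂) = (-5.625, -2) − 0.25·(-66.25, -25.625) = (10.9375, 4.40625)
(s₃, t₃) = (10.9375, 4.40625) − 0.25·(105.78125, 55) = (-15.5078125, -9.34375)
∂E/∂t at (-15.5078125, -9.34375) = -108.9453125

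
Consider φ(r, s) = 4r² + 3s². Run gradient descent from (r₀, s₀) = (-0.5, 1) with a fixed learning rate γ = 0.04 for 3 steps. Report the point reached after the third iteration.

(-0.157216, 0.438976)

∇φ = (8r, 6s)
Step 1: at (-0.5, 1), ∇φ = (-4, 6) → (-0.5, 1) − 0.04·(-4, 6) = (-0.34, 0.76)
Step 2: at (-0.34, 0.76), ∇φ = (-2.72, 4.56) → (-0.34, 0.76) − 0.04·(-2.72, 4.56) = (-0.2312, 0.5776)
Step 3: at (-0.2312, 0.5776), ∇φ = (-1.8496, 3.4656) → (-0.2312, 0.5776) − 0.04·(-1.8496, 3.4656) = (-0.157216, 0.438976)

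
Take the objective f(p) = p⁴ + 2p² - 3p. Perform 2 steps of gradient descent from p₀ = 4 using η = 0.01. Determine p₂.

f′(p) = 4p³ + 4p - 3
Step 1: f′(4) = 269; p₁ = 4 − 0.01·269 = 1.31
Step 2: f′(1.31) = 11.232364; p₂ = 1.31 − 0.01·11.232364 = 1.19767636

1.19767636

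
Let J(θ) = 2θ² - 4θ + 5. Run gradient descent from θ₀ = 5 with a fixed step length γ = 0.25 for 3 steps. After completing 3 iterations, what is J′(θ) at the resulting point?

0

J′(θ) = 4θ - 4
θ₁ = 5 − 0.25·16 = 1
θ₂ = 1 − 0.25·0 = 1
θ₃ = 1 − 0.25·0 = 1
J′(θ) at (1) = 0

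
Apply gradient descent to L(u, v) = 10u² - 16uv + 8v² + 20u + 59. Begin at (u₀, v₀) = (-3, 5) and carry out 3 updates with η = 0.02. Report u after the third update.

0.081984

∇L = (20u - 16v + 20, -16u + 16v)
(u₁, v₁) = (-3, 5) − 0.02·(-120, 128) = (-0.6, 2.44)
(u₂, v₂) = (-0.6, 2.44) − 0.02·(-31.04, 48.64) = (0.0208, 1.4672)
(u₃, v₃) = (0.0208, 1.4672) − 0.02·(-3.0592, 23.1424) = (0.081984, 1.004352)
u = 0.081984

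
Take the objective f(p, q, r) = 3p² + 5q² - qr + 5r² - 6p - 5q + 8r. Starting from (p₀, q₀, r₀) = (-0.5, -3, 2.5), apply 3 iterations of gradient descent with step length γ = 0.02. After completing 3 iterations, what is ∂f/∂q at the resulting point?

-17.853312

∇f = (6p - 6, 10q - r - 5, -q + 10r + 8)
Step 1: at (-0.5, -3, 2.5), ∇f = (-9, -37.5, 36) → (-0.5, -3, 2.5) − 0.02·(-9, -37.5, 36) = (-0.32, -2.25, 1.78)
Step 2: at (-0.32, -2.25, 1.78), ∇f = (-7.92, -29.28, 28.05) → (-0.32, -2.25, 1.78) − 0.02·(-7.92, -29.28, 28.05) = (-0.1616, -1.6644, 1.219)
Step 3: at (-0.1616, -1.6644, 1.219), ∇f = (-6.9696, -22.863, 21.8544) → (-0.1616, -1.6644, 1.219) − 0.02·(-6.9696, -22.863, 21.8544) = (-0.022208, -1.20714, 0.781912)
∂f/∂q at (-0.022208, -1.20714, 0.781912) = -17.853312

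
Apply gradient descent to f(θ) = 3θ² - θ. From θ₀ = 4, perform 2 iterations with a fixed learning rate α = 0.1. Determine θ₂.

f′(θ) = 6θ - 1
Step 1: f′(4) = 23; θ₁ = 4 − 0.1·23 = 1.7
Step 2: f′(1.7) = 9.2; θ₂ = 1.7 − 0.1·9.2 = 0.78

0.78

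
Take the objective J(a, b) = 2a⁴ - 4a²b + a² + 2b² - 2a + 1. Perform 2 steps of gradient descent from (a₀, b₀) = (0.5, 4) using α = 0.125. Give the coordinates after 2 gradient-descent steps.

∇J = (8a³ - 8ab + 2a - 2, -4a² + 4b)
(a₁, b₁) = (0.5, 4) − 0.125·(-16, 15) = (2.5, 2.125)
(a₂, b₂) = (2.5, 2.125) − 0.125·(85.5, -16.5) = (-8.1875, 4.1875)

(-8.1875, 4.1875)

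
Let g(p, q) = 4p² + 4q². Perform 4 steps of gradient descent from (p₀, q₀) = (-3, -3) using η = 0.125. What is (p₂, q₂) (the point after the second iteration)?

(0, 0)

∇g = (8p, 8q)
Step 1: at (-3, -3), ∇g = (-24, -24) → (-3, -3) − 0.125·(-24, -24) = (0, 0)
Step 2: at (0, 0), ∇g = (0, 0) → (0, 0) − 0.125·(0, 0) = (0, 0)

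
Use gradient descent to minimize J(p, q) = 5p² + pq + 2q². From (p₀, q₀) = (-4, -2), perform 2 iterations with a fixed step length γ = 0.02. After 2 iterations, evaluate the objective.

39.791328

∇J = (10p + q, p + 4q)
(p₁, q₁) = (-4, -2) − 0.02·(-42, -12) = (-3.16, -1.76)
(p₂, q₂) = (-3.16, -1.76) − 0.02·(-33.36, -10.2) = (-2.4928, -1.556)
J(-2.4928, -1.556) = 39.791328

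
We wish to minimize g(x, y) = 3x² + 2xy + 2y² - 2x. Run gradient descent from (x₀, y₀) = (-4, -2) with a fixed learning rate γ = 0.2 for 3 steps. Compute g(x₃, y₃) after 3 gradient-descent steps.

0.2432

∇g = (6x + 2y - 2, 2x + 4y)
Step 1: at (-4, -2), ∇g = (-30, -16) → (-4, -2) − 0.2·(-30, -16) = (2, 1.2)
Step 2: at (2, 1.2), ∇g = (12.4, 8.8) → (2, 1.2) − 0.2·(12.4, 8.8) = (-0.48, -0.56)
Step 3: at (-0.48, -0.56), ∇g = (-6, -3.2) → (-0.48, -0.56) − 0.2·(-6, -3.2) = (0.72, 0.08)
g(0.72, 0.08) = 0.2432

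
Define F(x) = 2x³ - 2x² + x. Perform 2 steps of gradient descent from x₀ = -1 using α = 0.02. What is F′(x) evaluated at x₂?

F′(x) = 6x² - 4x + 1
Step 1: F′(-1) = 11; x₁ = -1 − 0.02·11 = -1.22
Step 2: F′(-1.22) = 14.8104; x₂ = -1.22 − 0.02·14.8104 = -1.516208
F′(x) at (-1.516208) = 20.858152195584

20.858152195584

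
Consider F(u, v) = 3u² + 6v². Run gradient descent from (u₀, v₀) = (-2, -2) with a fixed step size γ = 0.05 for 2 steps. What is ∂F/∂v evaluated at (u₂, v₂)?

∇F = (6u, 12v)
Step 1: at (-2, -2), ∇F = (-12, -24) → (-2, -2) − 0.05·(-12, -24) = (-1.4, -0.8)
Step 2: at (-1.4, -0.8), ∇F = (-8.4, -9.6) → (-1.4, -0.8) − 0.05·(-8.4, -9.6) = (-0.98, -0.32)
∂F/∂v at (-0.98, -0.32) = -3.84

-3.84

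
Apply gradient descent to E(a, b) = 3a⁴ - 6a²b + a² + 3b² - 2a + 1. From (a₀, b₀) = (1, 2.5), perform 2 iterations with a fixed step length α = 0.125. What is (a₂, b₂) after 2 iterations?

∇E = (12a³ - 12ab + 2a - 2, -6a² + 6b)
(a₁, b₁) = (1, 2.5) − 0.125·(-18, 9) = (3.25, 1.375)
(a₂, b₂) = (3.25, 1.375) − 0.125·(362.8125, -55.125) = (-42.1015625, 8.265625)

(-42.1015625, 8.265625)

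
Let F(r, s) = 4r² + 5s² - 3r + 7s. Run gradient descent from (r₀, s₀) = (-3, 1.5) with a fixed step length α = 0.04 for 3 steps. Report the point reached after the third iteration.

∇F = (8r - 3, 10s + 7)
(r₁, s₁) = (-3, 1.5) − 0.04·(-27, 22) = (-1.92, 0.62)
(r₂, s₂) = (-1.92, 0.62) − 0.04·(-18.36, 13.2) = (-1.1856, 0.092)
(r₃, s₃) = (-1.1856, 0.092) − 0.04·(-12.4848, 7.92) = (-0.686208, -0.2248)

(-0.686208, -0.2248)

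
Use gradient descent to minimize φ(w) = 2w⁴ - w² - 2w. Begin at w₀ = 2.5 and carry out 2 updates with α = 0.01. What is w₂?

1.18240256

φ′(w) = 8w³ - 2w - 2
Step 1: φ′(2.5) = 118; w₁ = 2.5 − 0.01·118 = 1.32
Step 2: φ′(1.32) = 13.759744; w₂ = 1.32 − 0.01·13.759744 = 1.18240256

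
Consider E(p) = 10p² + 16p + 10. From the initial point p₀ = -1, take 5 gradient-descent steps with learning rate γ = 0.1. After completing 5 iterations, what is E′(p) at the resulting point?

E′(p) = 20p + 16
Step 1: E′(-1) = -4; p₁ = -1 − 0.1·(-4) = -0.6
Step 2: E′(-0.6) = 4; p₂ = -0.6 − 0.1·4 = -1
Step 3: E′(-1) = -4; p₃ = -1 − 0.1·(-4) = -0.6
Step 4: E′(-0.6) = 4; p₄ = -0.6 − 0.1·4 = -1
Step 5: E′(-1) = -4; p₅ = -1 − 0.1·(-4) = -0.6
E′(p) at (-0.6) = 4

4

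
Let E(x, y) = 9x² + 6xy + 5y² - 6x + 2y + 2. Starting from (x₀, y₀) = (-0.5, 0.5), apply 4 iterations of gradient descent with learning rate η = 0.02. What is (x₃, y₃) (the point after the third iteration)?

∇E = (18x + 6y - 6, 6x + 10y + 2)
(x₁, y₁) = (-0.5, 0.5) − 0.02·(-12, 4) = (-0.26, 0.42)
(x₂, y₂) = (-0.26, 0.42) − 0.02·(-8.16, 4.64) = (-0.0968, 0.3272)
(x₃, y₃) = (-0.0968, 0.3272) − 0.02·(-5.7792, 4.6912) = (0.018784, 0.233376)

(0.018784, 0.233376)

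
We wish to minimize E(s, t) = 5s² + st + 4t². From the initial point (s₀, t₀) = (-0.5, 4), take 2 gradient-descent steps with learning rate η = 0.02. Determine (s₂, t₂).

∇E = (10s + t, s + 8t)
(s₁, t₁) = (-0.5, 4) − 0.02·(-1, 31.5) = (-0.48, 3.37)
(s₂, t₂) = (-0.48, 3.37) − 0.02·(-1.43, 26.48) = (-0.4514, 2.8404)

(-0.4514, 2.8404)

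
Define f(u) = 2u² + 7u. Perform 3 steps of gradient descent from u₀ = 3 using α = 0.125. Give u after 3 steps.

-1.15625

f′(u) = 4u + 7
Step 1: f′(3) = 19; u₁ = 3 − 0.125·19 = 0.625
Step 2: f′(0.625) = 9.5; u₂ = 0.625 − 0.125·9.5 = -0.5625
Step 3: f′(-0.5625) = 4.75; u₃ = -0.5625 − 0.125·4.75 = -1.15625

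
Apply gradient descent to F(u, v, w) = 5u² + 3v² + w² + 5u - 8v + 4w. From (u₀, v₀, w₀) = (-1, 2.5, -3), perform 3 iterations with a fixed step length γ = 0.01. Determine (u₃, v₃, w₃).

(-0.8645, 2.302348, -2.941192)

∇F = (10u + 5, 6v - 8, 2w + 4)
Step 1: at (-1, 2.5, -3), ∇F = (-5, 7, -2) → (-1, 2.5, -3) − 0.01·(-5, 7, -2) = (-0.95, 2.43, -2.98)
Step 2: at (-0.95, 2.43, -2.98), ∇F = (-4.5, 6.58, -1.96) → (-0.95, 2.43, -2.98) − 0.01·(-4.5, 6.58, -1.96) = (-0.905, 2.3642, -2.9604)
Step 3: at (-0.905, 2.3642, -2.9604), ∇F = (-4.05, 6.1852, -1.9208) → (-0.905, 2.3642, -2.9604) − 0.01·(-4.05, 6.1852, -1.9208) = (-0.8645, 2.302348, -2.941192)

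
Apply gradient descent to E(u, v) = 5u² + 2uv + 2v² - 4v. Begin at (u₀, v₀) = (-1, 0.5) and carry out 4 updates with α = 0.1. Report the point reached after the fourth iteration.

∇E = (10u + 2v, 2u + 4v - 4)
Step 1: at (-1, 0.5), ∇E = (-9, -4) → (-1, 0.5) − 0.1·(-9, -4) = (-0.1, 0.9)
Step 2: at (-0.1, 0.9), ∇E = (0.8, -0.6) → (-0.1, 0.9) − 0.1·(0.8, -0.6) = (-0.18, 0.96)
Step 3: at (-0.18, 0.96), ∇E = (0.12, -0.52) → (-0.18, 0.96) − 0.1·(0.12, -0.52) = (-0.192, 1.012)
Step 4: at (-0.192, 1.012), ∇E = (0.104, -0.336) → (-0.192, 1.012) − 0.1·(0.104, -0.336) = (-0.2024, 1.0456)

(-0.2024, 1.0456)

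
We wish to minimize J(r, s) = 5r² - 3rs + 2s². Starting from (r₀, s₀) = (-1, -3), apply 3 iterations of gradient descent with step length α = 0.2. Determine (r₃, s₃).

(-0.512, -0.096)

∇J = (10r - 3s, -3r + 4s)
Step 1: at (-1, -3), ∇J = (-1, -9) → (-1, -3) − 0.2·(-1, -9) = (-0.8, -1.2)
Step 2: at (-0.8, -1.2), ∇J = (-4.4, -2.4) → (-0.8, -1.2) − 0.2·(-4.4, -2.4) = (0.08, -0.72)
Step 3: at (0.08, -0.72), ∇J = (2.96, -3.12) → (0.08, -0.72) − 0.2·(2.96, -3.12) = (-0.512, -0.096)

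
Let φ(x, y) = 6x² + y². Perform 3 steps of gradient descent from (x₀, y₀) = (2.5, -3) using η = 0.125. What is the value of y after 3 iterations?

-1.265625

∇φ = (12x, 2y)
Step 1: at (2.5, -3), ∇φ = (30, -6) → (2.5, -3) − 0.125·(30, -6) = (-1.25, -2.25)
Step 2: at (-1.25, -2.25), ∇φ = (-15, -4.5) → (-1.25, -2.25) − 0.125·(-15, -4.5) = (0.625, -1.6875)
Step 3: at (0.625, -1.6875), ∇φ = (7.5, -3.375) → (0.625, -1.6875) − 0.125·(7.5, -3.375) = (-0.3125, -1.265625)
y = -1.265625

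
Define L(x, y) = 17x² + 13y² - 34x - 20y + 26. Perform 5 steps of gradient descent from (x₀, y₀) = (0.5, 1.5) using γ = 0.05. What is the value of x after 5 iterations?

1.084035

∇L = (34x - 34, 26y - 20)
Step 1: at (0.5, 1.5), ∇L = (-17, 19) → (0.5, 1.5) − 0.05·(-17, 19) = (1.35, 0.55)
Step 2: at (1.35, 0.55), ∇L = (11.9, -5.7) → (1.35, 0.55) − 0.05·(11.9, -5.7) = (0.755, 0.835)
Step 3: at (0.755, 0.835), ∇L = (-8.33, 1.71) → (0.755, 0.835) − 0.05·(-8.33, 1.71) = (1.1715, 0.7495)
Step 4: at (1.1715, 0.7495), ∇L = (5.831, -0.513) → (1.1715, 0.7495) − 0.05·(5.831, -0.513) = (0.87995, 0.77515)
Step 5: at (0.87995, 0.77515), ∇L = (-4.0817, 0.1539) → (0.87995, 0.77515) − 0.05·(-4.0817, 0.1539) = (1.084035, 0.767455)
x = 1.084035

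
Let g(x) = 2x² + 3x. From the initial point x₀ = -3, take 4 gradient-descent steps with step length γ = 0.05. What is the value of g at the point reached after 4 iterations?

g′(x) = 4x + 3
x₁ = -3 − 0.05·(-9) = -2.55
x₂ = -2.55 − 0.05·(-7.2) = -2.19
x₃ = -2.19 − 0.05·(-5.76) = -1.902
x₄ = -1.902 − 0.05·(-4.608) = -1.6716
g(-1.6716) = 0.57369312

0.57369312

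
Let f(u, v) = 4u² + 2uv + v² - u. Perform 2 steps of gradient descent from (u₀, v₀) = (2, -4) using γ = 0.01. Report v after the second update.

∇f = (8u + 2v - 1, 2u + 2v)
(u₁, v₁) = (2, -4) − 0.01·(7, -4) = (1.93, -3.96)
(u₂, v₂) = (1.93, -3.96) − 0.01·(6.52, -4.06) = (1.8648, -3.9194)
v = -3.9194

-3.9194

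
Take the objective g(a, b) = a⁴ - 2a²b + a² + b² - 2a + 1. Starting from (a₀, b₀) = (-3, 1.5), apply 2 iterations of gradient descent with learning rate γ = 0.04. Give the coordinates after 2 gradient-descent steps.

(1.11092992, 1.999712)

∇g = (4a³ - 4ab + 2a - 2, -2a² + 2b)
Step 1: at (-3, 1.5), ∇g = (-98, -15) → (-3, 1.5) − 0.04·(-98, -15) = (0.92, 2.1)
Step 2: at (0.92, 2.1), ∇g = (-4.773248, 2.5072) → (0.92, 2.1) − 0.04·(-4.773248, 2.5072) = (1.11092992, 1.999712)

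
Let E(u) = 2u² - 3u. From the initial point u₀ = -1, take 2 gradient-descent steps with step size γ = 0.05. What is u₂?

-0.37

E′(u) = 4u - 3
u₁ = -1 − 0.05·(-7) = -0.65
u₂ = -0.65 − 0.05·(-5.6) = -0.37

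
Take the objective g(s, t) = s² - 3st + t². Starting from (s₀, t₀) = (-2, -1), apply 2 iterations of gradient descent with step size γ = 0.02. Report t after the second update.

-1.1556

∇g = (2s - 3t, -3s + 2t)
(s₁, t₁) = (-2, -1) − 0.02·(-1, 4) = (-1.98, -1.08)
(s₂, t₂) = (-1.98, -1.08) − 0.02·(-0.72, 3.78) = (-1.9656, -1.1556)
t = -1.1556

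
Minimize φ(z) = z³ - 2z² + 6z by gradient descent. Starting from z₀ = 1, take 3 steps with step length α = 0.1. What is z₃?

-0.5651875

φ′(z) = 3z² - 4z + 6
Step 1: φ′(1) = 5; z₁ = 1 − 0.1·5 = 0.5
Step 2: φ′(0.5) = 4.75; z₂ = 0.5 − 0.1·4.75 = 0.025
Step 3: φ′(0.025) = 5.901875; z₃ = 0.025 − 0.1·5.901875 = -0.5651875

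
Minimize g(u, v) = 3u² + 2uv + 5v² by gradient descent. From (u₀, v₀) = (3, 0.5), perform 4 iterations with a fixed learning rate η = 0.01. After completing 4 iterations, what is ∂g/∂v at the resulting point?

∇g = (6u + 2v, 2u + 10v)
(u₁, v₁) = (3, 0.5) − 0.01·(19, 11) = (2.81, 0.39)
(u₂, v₂) = (2.81, 0.39) − 0.01·(17.64, 9.52) = (2.6336, 0.2948)
(u₃, v₃) = (2.6336, 0.2948) − 0.01·(16.3912, 8.2152) = (2.469688, 0.212648)
(u₄, v₄) = (2.469688, 0.212648) − 0.01·(15.243424, 7.065856) = (2.31725376, 0.14198944)
∂g/∂v at (2.31725376, 0.14198944) = 6.05440192

6.05440192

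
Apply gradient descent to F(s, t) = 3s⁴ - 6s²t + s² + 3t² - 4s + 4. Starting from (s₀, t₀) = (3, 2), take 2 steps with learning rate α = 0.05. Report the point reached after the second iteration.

(515.2118, 31.097)

∇F = (12s³ - 12st + 2s - 4, -6s² + 6t)
Step 1: at (3, 2), ∇F = (254, -42) → (3, 2) − 0.05·(254, -42) = (-9.7, 4.1)
Step 2: at (-9.7, 4.1), ∇F = (-10498.236, -539.94) → (-9.7, 4.1) − 0.05·(-10498.236, -539.94) = (515.2118, 31.097)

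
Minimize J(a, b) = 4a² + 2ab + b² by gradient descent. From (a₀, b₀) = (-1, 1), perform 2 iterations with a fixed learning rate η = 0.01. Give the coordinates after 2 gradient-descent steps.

∇J = (8a + 2b, 2a + 2b)
(a₁, b₁) = (-1, 1) − 0.01·(-6, 0) = (-0.94, 1)
(a₂, b₂) = (-0.94, 1) − 0.01·(-5.52, 0.12) = (-0.8848, 0.9988)

(-0.8848, 0.9988)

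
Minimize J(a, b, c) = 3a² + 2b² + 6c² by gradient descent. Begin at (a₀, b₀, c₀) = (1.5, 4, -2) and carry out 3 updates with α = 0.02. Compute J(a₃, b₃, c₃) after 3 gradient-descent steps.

∇J = (6a, 4b, 12c)
Step 1: at (1.5, 4, -2), ∇J = (9, 16, -24) → (1.5, 4, -2) − 0.02·(9, 16, -24) = (1.32, 3.68, -1.52)
Step 2: at (1.32, 3.68, -1.52), ∇J = (7.92, 14.72, -18.24) → (1.32, 3.68, -1.52) − 0.02·(7.92, 14.72, -18.24) = (1.1616, 3.3856, -1.1552)
Step 3: at (1.1616, 3.3856, -1.1552), ∇J = (6.9696, 13.5424, -13.8624) → (1.1616, 3.3856, -1.1552) − 0.02·(6.9696, 13.5424, -13.8624) = (1.022208, 3.114752, -0.877952)
J(1.022208, 3.114752, -0.877952) = 27.162885914624

27.162885914624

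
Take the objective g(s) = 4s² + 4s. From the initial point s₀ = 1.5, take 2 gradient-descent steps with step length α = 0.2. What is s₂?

g′(s) = 8s + 4
Step 1: g′(1.5) = 16; s₁ = 1.5 − 0.2·16 = -1.7
Step 2: g′(-1.7) = -9.6; s₂ = -1.7 − 0.2·(-9.6) = 0.22

0.22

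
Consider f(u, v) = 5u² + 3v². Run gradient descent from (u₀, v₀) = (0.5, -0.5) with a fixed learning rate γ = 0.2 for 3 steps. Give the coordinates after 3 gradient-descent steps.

∇f = (10u, 6v)
Step 1: at (0.5, -0.5), ∇f = (5, -3) → (0.5, -0.5) − 0.2·(5, -3) = (-0.5, 0.1)
Step 2: at (-0.5, 0.1), ∇f = (-5, 0.6) → (-0.5, 0.1) − 0.2·(-5, 0.6) = (0.5, -0.02)
Step 3: at (0.5, -0.02), ∇f = (5, -0.12) → (0.5, -0.02) − 0.2·(5, -0.12) = (-0.5, 0.004)

(-0.5, 0.004)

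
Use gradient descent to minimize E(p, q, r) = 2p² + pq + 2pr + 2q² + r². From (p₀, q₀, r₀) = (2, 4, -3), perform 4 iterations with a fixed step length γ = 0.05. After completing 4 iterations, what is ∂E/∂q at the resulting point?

∇E = (4p + q + 2r, p + 4q, 2p + 2r)
(p₁, q₁, r₁) = (2, 4, -3) − 0.05·(6, 18, -2) = (1.7, 3.1, -2.9)
(p₂, q₂, r₂) = (1.7, 3.1, -2.9) − 0.05·(4.1, 14.1, -2.4) = (1.495, 2.395, -2.78)
(p₃, q₃, r₃) = (1.495, 2.395, -2.78) − 0.05·(2.815, 11.075, -2.57) = (1.35425, 1.84125, -2.6515)
(p₄, q₄, r₄) = (1.35425, 1.84125, -2.6515) − 0.05·(1.95525, 8.71925, -2.5945) = (1.2564875, 1.4052875, -2.521775)
∂E/∂q at (1.2564875, 1.4052875, -2.521775) = 6.8776375

6.8776375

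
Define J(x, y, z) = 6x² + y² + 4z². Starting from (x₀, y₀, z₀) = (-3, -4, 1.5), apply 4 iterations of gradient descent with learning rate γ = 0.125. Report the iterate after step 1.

∇J = (12x, 2y, 8z)
Step 1: at (-3, -4, 1.5), ∇J = (-36, -8, 12) → (-3, -4, 1.5) − 0.125·(-36, -8, 12) = (1.5, -3, 0)

(1.5, -3, 0)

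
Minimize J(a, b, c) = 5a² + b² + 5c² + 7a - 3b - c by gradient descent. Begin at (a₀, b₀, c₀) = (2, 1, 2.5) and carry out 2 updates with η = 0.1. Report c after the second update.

∇J = (10a + 7, 2b - 3, 10c - 1)
Step 1: at (2, 1, 2.5), ∇J = (27, -1, 24) → (2, 1, 2.5) − 0.1·(27, -1, 24) = (-0.7, 1.1, 0.1)
Step 2: at (-0.7, 1.1, 0.1), ∇J = (0, -0.8, 0) → (-0.7, 1.1, 0.1) − 0.1·(0, -0.8, 0) = (-0.7, 1.18, 0.1)
c = 0.1

0.1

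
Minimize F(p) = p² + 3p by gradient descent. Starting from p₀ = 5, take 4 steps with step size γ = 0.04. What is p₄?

F′(p) = 2p + 3
Step 1: F′(5) = 13; p₁ = 5 − 0.04·13 = 4.48
Step 2: F′(4.48) = 11.96; p₂ = 4.48 − 0.04·11.96 = 4.0016
Step 3: F′(4.0016) = 11.0032; p₃ = 4.0016 − 0.04·11.0032 = 3.561472
Step 4: F′(3.561472) = 10.122944; p₄ = 3.561472 − 0.04·10.122944 = 3.15655424

3.15655424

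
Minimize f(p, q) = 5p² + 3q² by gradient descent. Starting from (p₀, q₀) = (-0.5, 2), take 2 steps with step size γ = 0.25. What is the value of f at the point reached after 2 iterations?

∇f = (10p, 6q)
Step 1: at (-0.5, 2), ∇f = (-5, 12) → (-0.5, 2) − 0.25·(-5, 12) = (0.75, -1)
Step 2: at (0.75, -1), ∇f = (7.5, -6) → (0.75, -1) − 0.25·(7.5, -6) = (-1.125, 0.5)
f(-1.125, 0.5) = 7.078125

7.078125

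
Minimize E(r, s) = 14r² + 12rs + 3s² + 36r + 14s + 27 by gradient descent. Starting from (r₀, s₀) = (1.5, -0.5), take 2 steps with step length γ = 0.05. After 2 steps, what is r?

∇E = (28r + 12s + 36, 12r + 6s + 14)
(r₁, s₁) = (1.5, -0.5) − 0.05·(72, 29) = (-2.1, -1.95)
(r₂, s₂) = (-2.1, -1.95) − 0.05·(-46.2, -22.9) = (0.21, -0.805)
r = 0.21

0.21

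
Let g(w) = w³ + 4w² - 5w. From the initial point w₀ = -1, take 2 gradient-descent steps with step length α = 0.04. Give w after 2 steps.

-0.2512

g′(w) = 3w² + 8w - 5
Step 1: g′(-1) = -10; w₁ = -1 − 0.04·(-10) = -0.6
Step 2: g′(-0.6) = -8.72; w₂ = -0.6 − 0.04·(-8.72) = -0.2512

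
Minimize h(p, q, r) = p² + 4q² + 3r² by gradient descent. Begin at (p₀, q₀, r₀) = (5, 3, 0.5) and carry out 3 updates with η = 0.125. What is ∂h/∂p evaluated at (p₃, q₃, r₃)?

∇h = (2p, 8q, 6r)
Step 1: at (5, 3, 0.5), ∇h = (10, 24, 3) → (5, 3, 0.5) − 0.125·(10, 24, 3) = (3.75, 0, 0.125)
Step 2: at (3.75, 0, 0.125), ∇h = (7.5, 0, 0.75) → (3.75, 0, 0.125) − 0.125·(7.5, 0, 0.75) = (2.8125, 0, 0.03125)
Step 3: at (2.8125, 0, 0.03125), ∇h = (5.625, 0, 0.1875) → (2.8125, 0, 0.03125) − 0.125·(5.625, 0, 0.1875) = (2.109375, 0, 0.0078125)
∂h/∂p at (2.109375, 0, 0.0078125) = 4.21875

4.21875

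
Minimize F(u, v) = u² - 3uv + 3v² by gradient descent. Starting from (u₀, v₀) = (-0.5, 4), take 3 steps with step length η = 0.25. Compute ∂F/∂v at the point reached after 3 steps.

-18.28125

∇F = (2u - 3v, -3u + 6v)
(u₁, v₁) = (-0.5, 4) − 0.25·(-13, 25.5) = (2.75, -2.375)
(u₂, v₂) = (2.75, -2.375) − 0.25·(12.625, -22.5) = (-0.40625, 3.25)
(u₃, v₃) = (-0.40625, 3.25) − 0.25·(-10.5625, 20.71875) = (2.234375, -1.9296875)
∂F/∂v at (2.234375, -1.9296875) = -18.28125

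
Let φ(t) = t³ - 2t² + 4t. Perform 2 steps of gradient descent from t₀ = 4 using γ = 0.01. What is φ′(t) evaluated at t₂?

24.237113893632

φ′(t) = 3t² - 4t + 4
t₁ = 4 − 0.01·36 = 3.64
t₂ = 3.64 − 0.01·29.1888 = 3.348112
φ′(t) at (3.348112) = 24.237113893632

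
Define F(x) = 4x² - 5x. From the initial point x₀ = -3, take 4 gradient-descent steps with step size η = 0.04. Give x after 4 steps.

-0.15007488

F′(x) = 8x - 5
Step 1: F′(-3) = -29; x₁ = -3 − 0.04·(-29) = -1.84
Step 2: F′(-1.84) = -19.72; x₂ = -1.84 − 0.04·(-19.72) = -1.0512
Step 3: F′(-1.0512) = -13.4096; x₃ = -1.0512 − 0.04·(-13.4096) = -0.514816
Step 4: F′(-0.514816) = -9.118528; x₄ = -0.514816 − 0.04·(-9.118528) = -0.15007488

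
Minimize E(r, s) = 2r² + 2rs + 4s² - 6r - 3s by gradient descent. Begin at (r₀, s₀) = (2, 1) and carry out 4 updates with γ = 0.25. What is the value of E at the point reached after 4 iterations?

20.248046875

∇E = (4r + 2s - 6, 2r + 8s - 3)
Step 1: at (2, 1), ∇E = (4, 9) → (2, 1) − 0.25·(4, 9) = (1, -1.25)
Step 2: at (1, -1.25), ∇E = (-4.5, -11) → (1, -1.25) − 0.25·(-4.5, -11) = (2.125, 1.5)
Step 3: at (2.125, 1.5), ∇E = (5.5, 13.25) → (2.125, 1.5) − 0.25·(5.5, 13.25) = (0.75, -1.8125)
Step 4: at (0.75, -1.8125), ∇E = (-6.625, -16) → (0.75, -1.8125) − 0.25·(-6.625, -16) = (2.40625, 2.1875)
E(2.40625, 2.1875) = 20.248046875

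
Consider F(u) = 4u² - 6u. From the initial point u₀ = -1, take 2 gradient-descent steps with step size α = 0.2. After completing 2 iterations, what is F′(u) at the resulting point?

F′(u) = 8u - 6
u₁ = -1 − 0.2·(-14) = 1.8
u₂ = 1.8 − 0.2·8.4 = 0.12
F′(u) at (0.12) = -5.04

-5.04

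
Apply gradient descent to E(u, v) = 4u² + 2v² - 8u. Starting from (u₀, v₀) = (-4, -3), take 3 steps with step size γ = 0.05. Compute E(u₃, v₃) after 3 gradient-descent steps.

∇E = (8u - 8, 4v)
Step 1: at (-4, -3), ∇E = (-40, -12) → (-4, -3) − 0.05·(-40, -12) = (-2, -2.4)
Step 2: at (-2, -2.4), ∇E = (-24, -9.6) → (-2, -2.4) − 0.05·(-24, -9.6) = (-0.8, -1.92)
Step 3: at (-0.8, -1.92), ∇E = (-14.4, -7.68) → (-0.8, -1.92) − 0.05·(-14.4, -7.68) = (-0.08, -1.536)
E(-0.08, -1.536) = 5.384192

5.384192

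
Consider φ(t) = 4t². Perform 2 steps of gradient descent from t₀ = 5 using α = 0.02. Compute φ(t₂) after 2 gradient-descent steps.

49.787136

φ′(t) = 8t
Step 1: φ′(5) = 40; t₁ = 5 − 0.02·40 = 4.2
Step 2: φ′(4.2) = 33.6; t₂ = 4.2 − 0.02·33.6 = 3.528
φ(3.528) = 49.787136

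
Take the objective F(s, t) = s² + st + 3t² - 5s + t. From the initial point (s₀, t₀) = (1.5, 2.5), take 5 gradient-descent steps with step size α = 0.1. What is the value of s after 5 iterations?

∇F = (2s + t - 5, s + 6t + 1)
Step 1: at (1.5, 2.5), ∇F = (0.5, 17.5) → (1.5, 2.5) − 0.1·(0.5, 17.5) = (1.45, 0.75)
Step 2: at (1.45, 0.75), ∇F = (-1.35, 6.95) → (1.45, 0.75) − 0.1·(-1.35, 6.95) = (1.585, 0.055)
Step 3: at (1.585, 0.055), ∇F = (-1.775, 2.915) → (1.585, 0.055) − 0.1·(-1.775, 2.915) = (1.7625, -0.2365)
Step 4: at (1.7625, -0.2365), ∇F = (-1.7115, 1.3435) → (1.7625, -0.2365) − 0.1·(-1.7115, 1.3435) = (1.93365, -0.37085)
Step 5: at (1.93365, -0.37085), ∇F = (-1.50355, 0.70855) → (1.93365, -0.37085) − 0.1·(-1.50355, 0.70855) = (2.084005, -0.441705)
s = 2.084005

2.084005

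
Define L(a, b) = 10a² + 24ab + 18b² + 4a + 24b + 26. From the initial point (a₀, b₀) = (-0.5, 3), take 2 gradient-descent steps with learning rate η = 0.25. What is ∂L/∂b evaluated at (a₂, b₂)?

16752

∇L = (20a + 24b + 4, 24a + 36b + 24)
(a₁, b₁) = (-0.5, 3) − 0.25·(66, 120) = (-17, -27)
(a₂, b₂) = (-17, -27) − 0.25·(-984, -1356) = (229, 312)
∂L/∂b at (229, 312) = 16752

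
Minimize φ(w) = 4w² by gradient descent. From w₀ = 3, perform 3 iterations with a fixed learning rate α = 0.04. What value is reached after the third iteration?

φ′(w) = 8w
Step 1: φ′(3) = 24; w₁ = 3 − 0.04·24 = 2.04
Step 2: φ′(2.04) = 16.32; w₂ = 2.04 − 0.04·16.32 = 1.3872
Step 3: φ′(1.3872) = 11.0976; w₃ = 1.3872 − 0.04·11.0976 = 0.943296

0.943296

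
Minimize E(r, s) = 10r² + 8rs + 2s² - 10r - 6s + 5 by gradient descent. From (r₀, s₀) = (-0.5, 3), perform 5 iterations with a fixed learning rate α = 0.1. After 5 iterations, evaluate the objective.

7.503738112

∇E = (20r + 8s - 10, 8r + 4s - 6)
(r₁, s₁) = (-0.5, 3) − 0.1·(4, 2) = (-0.9, 2.8)
(r₂, s₂) = (-0.9, 2.8) − 0.1·(-5.6, -2) = (-0.34, 3)
(r₃, s₃) = (-0.34, 3) − 0.1·(7.2, 3.28) = (-1.06, 2.672)
(r₄, s₄) = (-1.06, 2.672) − 0.1·(-9.824, -3.792) = (-0.0776, 3.0512)
(r₅, s₅) = (-0.0776, 3.0512) − 0.1·(12.8576, 5.584) = (-1.36336, 2.4928)
E(-1.36336, 2.4928) = 7.503738112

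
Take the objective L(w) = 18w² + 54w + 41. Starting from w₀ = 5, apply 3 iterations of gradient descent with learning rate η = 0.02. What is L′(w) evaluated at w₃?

L′(w) = 36w + 54
w₁ = 5 − 0.02·234 = 0.32
w₂ = 0.32 − 0.02·65.52 = -0.9904
w₃ = -0.9904 − 0.02·18.3456 = -1.357312
L′(w) at (-1.357312) = 5.136768

5.136768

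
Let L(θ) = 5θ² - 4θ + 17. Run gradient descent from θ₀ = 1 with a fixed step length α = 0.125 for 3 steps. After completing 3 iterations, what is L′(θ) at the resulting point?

-0.09375

L′(θ) = 10θ - 4
Step 1: L′(1) = 6; θ₁ = 1 − 0.125·6 = 0.25
Step 2: L′(0.25) = -1.5; θ₂ = 0.25 − 0.125·(-1.5) = 0.4375
Step 3: L′(0.4375) = 0.375; θ₃ = 0.4375 − 0.125·0.375 = 0.390625
L′(θ) at (0.390625) = -0.09375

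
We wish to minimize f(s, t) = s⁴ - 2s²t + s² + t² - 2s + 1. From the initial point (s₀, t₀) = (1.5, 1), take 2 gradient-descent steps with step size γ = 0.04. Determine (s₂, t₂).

(1.10161664, 1.119648)

∇f = (4s³ - 4st + 2s - 2, -2s² + 2t)
(s₁, t₁) = (1.5, 1) − 0.04·(8.5, -2.5) = (1.16, 1.1)
(s₂, t₂) = (1.16, 1.1) − 0.04·(1.459584, -0.4912) = (1.10161664, 1.119648)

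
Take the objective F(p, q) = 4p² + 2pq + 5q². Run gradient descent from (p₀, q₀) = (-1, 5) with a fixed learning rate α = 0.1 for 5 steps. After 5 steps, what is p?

-0.01056

∇F = (8p + 2q, 2p + 10q)
Step 1: at (-1, 5), ∇F = (2, 48) → (-1, 5) − 0.1·(2, 48) = (-1.2, 0.2)
Step 2: at (-1.2, 0.2), ∇F = (-9.2, -0.4) → (-1.2, 0.2) − 0.1·(-9.2, -0.4) = (-0.28, 0.24)
Step 3: at (-0.28, 0.24), ∇F = (-1.76, 1.84) → (-0.28, 0.24) − 0.1·(-1.76, 1.84) = (-0.104, 0.056)
Step 4: at (-0.104, 0.056), ∇F = (-0.72, 0.352) → (-0.104, 0.056) − 0.1·(-0.72, 0.352) = (-0.032, 0.0208)
Step 5: at (-0.032, 0.0208), ∇F = (-0.2144, 0.144) → (-0.032, 0.0208) − 0.1·(-0.2144, 0.144) = (-0.01056, 0.0064)
p = -0.01056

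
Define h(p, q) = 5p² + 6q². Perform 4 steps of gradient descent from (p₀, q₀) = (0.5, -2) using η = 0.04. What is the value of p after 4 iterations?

∇h = (10p, 12q)
Step 1: at (0.5, -2), ∇h = (5, -24) → (0.5, -2) − 0.04·(5, -24) = (0.3, -1.04)
Step 2: at (0.3, -1.04), ∇h = (3, -12.48) → (0.3, -1.04) − 0.04·(3, -12.48) = (0.18, -0.5408)
Step 3: at (0.18, -0.5408), ∇h = (1.8, -6.4896) → (0.18, -0.5408) − 0.04·(1.8, -6.4896) = (0.108, -0.281216)
Step 4: at (0.108, -0.281216), ∇h = (1.08, -3.374592) → (0.108, -0.281216) − 0.04·(1.08, -3.374592) = (0.0648, -0.14623232)
p = 0.0648

0.0648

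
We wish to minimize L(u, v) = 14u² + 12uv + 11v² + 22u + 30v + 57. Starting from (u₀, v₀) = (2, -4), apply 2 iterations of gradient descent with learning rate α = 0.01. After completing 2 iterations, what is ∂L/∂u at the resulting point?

∇L = (28u + 12v + 22, 12u + 22v + 30)
Step 1: at (2, -4), ∇L = (30, -34) → (2, -4) − 0.01·(30, -34) = (1.7, -3.66)
Step 2: at (1.7, -3.66), ∇L = (25.68, -30.12) → (1.7, -3.66) − 0.01·(25.68, -30.12) = (1.4432, -3.3588)
∂L/∂u at (1.4432, -3.3588) = 22.104

22.104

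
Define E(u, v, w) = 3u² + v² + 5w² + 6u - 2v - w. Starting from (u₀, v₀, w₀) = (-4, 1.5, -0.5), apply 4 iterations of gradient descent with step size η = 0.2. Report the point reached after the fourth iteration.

∇E = (6u + 6, 2v - 2, 10w - 1)
(u₁, v₁, w₁) = (-4, 1.5, -0.5) − 0.2·(-18, 1, -6) = (-0.4, 1.3, 0.7)
(u₂, v₂, w₂) = (-0.4, 1.3, 0.7) − 0.2·(3.6, 0.6, 6) = (-1.12, 1.18, -0.5)
(u₃, v₃, w₃) = (-1.12, 1.18, -0.5) − 0.2·(-0.72, 0.36, -6) = (-0.976, 1.108, 0.7)
(u₄, v₄, w₄) = (-0.976, 1.108, 0.7) − 0.2·(0.144, 0.216, 6) = (-1.0048, 1.0648, -0.5)

(-1.0048, 1.0648, -0.5)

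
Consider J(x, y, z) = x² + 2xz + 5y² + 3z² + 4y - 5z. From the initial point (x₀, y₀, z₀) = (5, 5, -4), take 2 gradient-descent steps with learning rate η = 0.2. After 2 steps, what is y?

5

∇J = (2x + 2z, 10y + 4, 2x + 6z - 5)
(x₁, y₁, z₁) = (5, 5, -4) − 0.2·(2, 54, -19) = (4.6, -5.8, -0.2)
(x₂, y₂, z₂) = (4.6, -5.8, -0.2) − 0.2·(8.8, -54, 3) = (2.84, 5, -0.8)
y = 5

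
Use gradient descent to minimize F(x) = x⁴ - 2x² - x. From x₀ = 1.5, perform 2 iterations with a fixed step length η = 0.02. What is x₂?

1.29389176

F′(x) = 4x³ - 4x - 1
Step 1: F′(1.5) = 6.5; x₁ = 1.5 − 0.02·6.5 = 1.37
Step 2: F′(1.37) = 3.805412; x₂ = 1.37 − 0.02·3.805412 = 1.29389176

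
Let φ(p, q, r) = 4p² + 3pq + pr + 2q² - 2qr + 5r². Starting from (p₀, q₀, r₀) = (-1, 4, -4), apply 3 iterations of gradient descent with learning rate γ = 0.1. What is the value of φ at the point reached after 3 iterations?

∇φ = (8p + 3q + r, 3p + 4q - 2r, p - 2q + 10r)
Step 1: at (-1, 4, -4), ∇φ = (0, 21, -49) → (-1, 4, -4) − 0.1·(0, 21, -49) = (-1, 1.9, 0.9)
Step 2: at (-1, 1.9, 0.9), ∇φ = (-1.4, 2.8, 4.2) → (-1, 1.9, 0.9) − 0.1·(-1.4, 2.8, 4.2) = (-0.86, 1.62, 0.48)
Step 3: at (-0.86, 1.62, 0.48), ∇φ = (-1.54, 2.94, 0.7) → (-0.86, 1.62, 0.48) − 0.1·(-1.54, 2.94, 0.7) = (-0.706, 1.326, 0.41)
φ(-0.706, 1.326, 0.41) = 2.165548

2.165548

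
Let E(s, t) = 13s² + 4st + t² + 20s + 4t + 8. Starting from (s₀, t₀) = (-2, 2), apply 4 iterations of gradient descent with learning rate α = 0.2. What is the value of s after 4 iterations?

-309.2

∇E = (26s + 4t + 20, 4s + 2t + 4)
Step 1: at (-2, 2), ∇E = (-24, 0) → (-2, 2) − 0.2·(-24, 0) = (2.8, 2)
Step 2: at (2.8, 2), ∇E = (100.8, 19.2) → (2.8, 2) − 0.2·(100.8, 19.2) = (-17.36, -1.84)
Step 3: at (-17.36, -1.84), ∇E = (-438.72, -69.12) → (-17.36, -1.84) − 0.2·(-438.72, -69.12) = (70.384, 11.984)
Step 4: at (70.384, 11.984), ∇E = (1897.92, 309.504) → (70.384, 11.984) − 0.2·(1897.92, 309.504) = (-309.2, -49.9168)
s = -309.2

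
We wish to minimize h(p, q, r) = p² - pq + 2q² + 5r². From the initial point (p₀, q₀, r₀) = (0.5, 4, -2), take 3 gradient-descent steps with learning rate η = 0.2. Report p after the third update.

0.584

∇h = (2p - q, -p + 4q, 10r)
Step 1: at (0.5, 4, -2), ∇h = (-3, 15.5, -20) → (0.5, 4, -2) − 0.2·(-3, 15.5, -20) = (1.1, 0.9, 2)
Step 2: at (1.1, 0.9, 2), ∇h = (1.3, 2.5, 20) → (1.1, 0.9, 2) − 0.2·(1.3, 2.5, 20) = (0.84, 0.4, -2)
Step 3: at (0.84, 0.4, -2), ∇h = (1.28, 0.76, -20) → (0.84, 0.4, -2) − 0.2·(1.28, 0.76, -20) = (0.584, 0.248, 2)
p = 0.584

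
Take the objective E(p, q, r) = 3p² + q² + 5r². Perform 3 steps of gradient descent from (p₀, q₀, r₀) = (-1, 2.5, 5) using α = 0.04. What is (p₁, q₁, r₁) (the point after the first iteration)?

(-0.76, 2.3, 3)

∇E = (6p, 2q, 10r)
Step 1: at (-1, 2.5, 5), ∇E = (-6, 5, 50) → (-1, 2.5, 5) − 0.04·(-6, 5, 50) = (-0.76, 2.3, 3)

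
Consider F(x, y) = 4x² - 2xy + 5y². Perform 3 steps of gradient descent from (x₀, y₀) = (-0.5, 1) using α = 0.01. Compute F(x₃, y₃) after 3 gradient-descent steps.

∇F = (8x - 2y, -2x + 10y)
(x₁, y₁) = (-0.5, 1) − 0.01·(-6, 11) = (-0.44, 0.89)
(x₂, y₂) = (-0.44, 0.89) − 0.01·(-5.3, 9.78) = (-0.387, 0.7922)
(x₃, y₃) = (-0.387, 0.7922) − 0.01·(-4.6804, 8.696) = (-0.340196, 0.70524)
F(-0.340196, 0.70524) = 3.429590215744

3.429590215744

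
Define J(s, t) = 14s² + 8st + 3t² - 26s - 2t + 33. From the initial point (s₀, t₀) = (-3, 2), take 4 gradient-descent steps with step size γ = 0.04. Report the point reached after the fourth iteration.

(0.53970176, 0.99348992)

∇J = (28s + 8t - 26, 8s + 6t - 2)
(s₁, t₁) = (-3, 2) − 0.04·(-94, -14) = (0.76, 2.56)
(s₂, t₂) = (0.76, 2.56) − 0.04·(15.76, 19.44) = (0.1296, 1.7824)
(s₃, t₃) = (0.1296, 1.7824) − 0.04·(-8.112, 9.7312) = (0.45408, 1.393152)
(s₄, t₄) = (0.45408, 1.393152) − 0.04·(-2.140544, 9.991552) = (0.53970176, 0.99348992)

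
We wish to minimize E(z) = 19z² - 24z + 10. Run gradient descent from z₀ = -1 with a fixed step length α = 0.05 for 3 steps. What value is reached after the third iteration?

1.821

E′(z) = 38z - 24
Step 1: E′(-1) = -62; z₁ = -1 − 0.05·(-62) = 2.1
Step 2: E′(2.1) = 55.8; z₂ = 2.1 − 0.05·55.8 = -0.69
Step 3: E′(-0.69) = -50.22; z₃ = -0.69 − 0.05·(-50.22) = 1.821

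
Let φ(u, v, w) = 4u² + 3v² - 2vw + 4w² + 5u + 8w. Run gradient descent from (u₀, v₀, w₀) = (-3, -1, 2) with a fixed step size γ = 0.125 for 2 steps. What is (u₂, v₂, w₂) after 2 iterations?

∇φ = (8u + 5, 6v - 2w, -2v + 8w + 8)
Step 1: at (-3, -1, 2), ∇φ = (-19, -10, 26) → (-3, -1, 2) − 0.125·(-19, -10, 26) = (-0.625, 0.25, -1.25)
Step 2: at (-0.625, 0.25, -1.25), ∇φ = (0, 4, -2.5) → (-0.625, 0.25, -1.25) − 0.125·(0, 4, -2.5) = (-0.625, -0.25, -0.9375)

(-0.625, -0.25, -0.9375)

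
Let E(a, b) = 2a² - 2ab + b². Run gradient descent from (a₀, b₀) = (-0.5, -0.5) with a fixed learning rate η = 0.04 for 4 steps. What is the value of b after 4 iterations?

∇E = (4a - 2b, -2a + 2b)
Step 1: at (-0.5, -0.5), ∇E = (-1, 0) → (-0.5, -0.5) − 0.04·(-1, 0) = (-0.46, -0.5)
Step 2: at (-0.46, -0.5), ∇E = (-0.84, -0.08) → (-0.46, -0.5) − 0.04·(-0.84, -0.08) = (-0.4264, -0.4968)
Step 3: at (-0.4264, -0.4968), ∇E = (-0.712, -0.1408) → (-0.4264, -0.4968) − 0.04·(-0.712, -0.1408) = (-0.39792, -0.491168)
Step 4: at (-0.39792, -0.491168), ∇E = (-0.609344, -0.186496) → (-0.39792, -0.491168) − 0.04·(-0.609344, -0.186496) = (-0.37354624, -0.48370816)
b = -0.48370816

-0.48370816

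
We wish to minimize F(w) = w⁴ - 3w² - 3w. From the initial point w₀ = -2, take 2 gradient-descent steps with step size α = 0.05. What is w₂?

-0.832175

F′(w) = 4w³ - 6w - 3
w₁ = -2 − 0.05·(-23) = -0.85
w₂ = -0.85 − 0.05·(-0.3565) = -0.832175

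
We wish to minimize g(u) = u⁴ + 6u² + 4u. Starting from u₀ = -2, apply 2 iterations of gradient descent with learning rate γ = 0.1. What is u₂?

g′(u) = 4u³ + 12u + 4
u₁ = -2 − 0.1·(-52) = 3.2
u₂ = 3.2 − 0.1·173.472 = -14.1472

-14.1472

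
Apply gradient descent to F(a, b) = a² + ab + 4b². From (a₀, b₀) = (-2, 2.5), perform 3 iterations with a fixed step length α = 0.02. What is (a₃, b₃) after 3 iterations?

(-1.89338, 1.58176)

∇F = (2a + b, a + 8b)
(a₁, b₁) = (-2, 2.5) − 0.02·(-1.5, 18) = (-1.97, 2.14)
(a₂, b₂) = (-1.97, 2.14) − 0.02·(-1.8, 15.15) = (-1.934, 1.837)
(a₃, b₃) = (-1.934, 1.837) − 0.02·(-2.031, 12.762) = (-1.89338, 1.58176)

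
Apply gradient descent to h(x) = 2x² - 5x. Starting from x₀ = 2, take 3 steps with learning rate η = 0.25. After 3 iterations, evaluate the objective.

h′(x) = 4x - 5
Step 1: h′(2) = 3; x₁ = 2 − 0.25·3 = 1.25
Step 2: h′(1.25) = 0; x₂ = 1.25 − 0.25·0 = 1.25
Step 3: h′(1.25) = 0; x₃ = 1.25 − 0.25·0 = 1.25
h(1.25) = -3.125

-3.125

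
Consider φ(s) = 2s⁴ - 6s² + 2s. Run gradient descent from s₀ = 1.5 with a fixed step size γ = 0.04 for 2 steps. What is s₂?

1.10767488

φ′(s) = 8s³ - 12s + 2
Step 1: φ′(1.5) = 11; s₁ = 1.5 − 0.04·11 = 1.06
Step 2: φ′(1.06) = -1.191872; s₂ = 1.06 − 0.04·(-1.191872) = 1.10767488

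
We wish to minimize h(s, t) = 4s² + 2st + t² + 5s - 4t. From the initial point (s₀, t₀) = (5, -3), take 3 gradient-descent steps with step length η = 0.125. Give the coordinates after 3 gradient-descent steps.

(-0.1796875, -0.8671875)

∇h = (8s + 2t + 5, 2s + 2t - 4)
Step 1: at (5, -3), ∇h = (39, 0) → (5, -3) − 0.125·(39, 0) = (0.125, -3)
Step 2: at (0.125, -3), ∇h = (0, -9.75) → (0.125, -3) − 0.125·(0, -9.75) = (0.125, -1.78125)
Step 3: at (0.125, -1.78125), ∇h = (2.4375, -7.3125) → (0.125, -1.78125) − 0.125·(2.4375, -7.3125) = (-0.1796875, -0.8671875)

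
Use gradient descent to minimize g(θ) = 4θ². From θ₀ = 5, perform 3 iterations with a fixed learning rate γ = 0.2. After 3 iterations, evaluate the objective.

4.6656

g′(θ) = 8θ
Step 1: g′(5) = 40; θ₁ = 5 − 0.2·40 = -3
Step 2: g′(-3) = -24; θ₂ = -3 − 0.2·(-24) = 1.8
Step 3: g′(1.8) = 14.4; θ₃ = 1.8 − 0.2·14.4 = -1.08
g(-1.08) = 4.6656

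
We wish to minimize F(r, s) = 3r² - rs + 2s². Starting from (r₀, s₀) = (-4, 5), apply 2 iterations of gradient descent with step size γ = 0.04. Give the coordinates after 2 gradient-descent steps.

∇F = (6r - s, -r + 4s)
Step 1: at (-4, 5), ∇F = (-29, 24) → (-4, 5) − 0.04·(-29, 24) = (-2.84, 4.04)
Step 2: at (-2.84, 4.04), ∇F = (-21.08, 19) → (-2.84, 4.04) − 0.04·(-21.08, 19) = (-1.9968, 3.28)

(-1.9968, 3.28)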